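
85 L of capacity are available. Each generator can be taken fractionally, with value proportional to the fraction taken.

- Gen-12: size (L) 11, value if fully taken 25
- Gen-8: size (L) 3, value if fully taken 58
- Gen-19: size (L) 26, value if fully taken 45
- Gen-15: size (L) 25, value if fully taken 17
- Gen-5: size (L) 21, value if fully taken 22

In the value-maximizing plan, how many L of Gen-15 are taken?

24

Rank by value-to-size ratio: Gen-8 58/3≈19.3, Gen-12 25/11≈2.27, Gen-19 45/26≈1.73, Gen-5 22/21≈1.05, Gen-15 17/25≈0.68.
Take all of Gen-8 (3 L, value 58) — 82 L left.
Take all of Gen-12 (11 L, value 25) — 71 L left.
All 26 L of Gen-19 fit (value 45) — 45 remain.
All 21 L of Gen-5 fit (value 22) — 24 remain.
24 L left: a 24/25 share of Gen-15 gives 17×24/25 = 16.32.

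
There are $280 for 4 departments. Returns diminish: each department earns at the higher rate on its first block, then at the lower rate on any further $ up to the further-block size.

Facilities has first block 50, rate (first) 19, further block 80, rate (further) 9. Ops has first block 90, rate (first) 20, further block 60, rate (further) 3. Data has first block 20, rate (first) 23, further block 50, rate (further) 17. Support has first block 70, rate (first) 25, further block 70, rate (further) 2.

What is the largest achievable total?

5810

Rank every tier by rate: Support/tier1 25 > Data/tier1 23 > Ops/tier1 20 > Facilities/tier1 19 > Data/tier2 17 > Facilities/tier2 9 > Ops/tier2 3 > Support/tier2 2.
Support tier1 at 25: fill all 70 → 210 left.
Fill Data tier1 block (20 at 23) → 190 left.
Ops/tier1 (20): +90 → 100 left.
Facilities/tier1 (19): +50 → 50 left.
Fill Data tier2 block (50 at 17) → 0 left.
Total = 25×70 + 23×20 + 20×90 + 19×50 + 17×50 = 5810.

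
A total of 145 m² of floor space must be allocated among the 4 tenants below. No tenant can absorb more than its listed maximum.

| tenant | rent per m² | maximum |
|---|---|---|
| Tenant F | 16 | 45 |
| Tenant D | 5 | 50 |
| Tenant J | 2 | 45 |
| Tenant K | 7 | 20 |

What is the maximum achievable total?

1170

Order the tenants by rent per m²: Tenant F 16 > Tenant K 7 > Tenant D 5 > Tenant J 2.
Give Tenant F 45 to hit its cap of 45 → 100 left.
Tenant K: +20 to 20 (cap) → 80 left.
Give Tenant D 50 to hit its cap of 50 → 30 left.
Tenant J: +30 (room for 45) → 30. Pool exhausted.
Total = 16×45 + 5×50 + 2×30 + 7×20 = 1170.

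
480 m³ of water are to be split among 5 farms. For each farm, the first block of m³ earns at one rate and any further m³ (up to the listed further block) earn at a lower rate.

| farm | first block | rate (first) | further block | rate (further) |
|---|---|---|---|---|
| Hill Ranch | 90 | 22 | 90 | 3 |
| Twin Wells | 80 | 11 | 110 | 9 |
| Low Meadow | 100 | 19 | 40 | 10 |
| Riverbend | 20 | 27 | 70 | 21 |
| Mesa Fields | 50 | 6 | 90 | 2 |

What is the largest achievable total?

7890

Order all 10 blocks by rate: Riverbend/first 27 > Hill Ranch/first 22 > Riverbend/second 21 > Low Meadow/first 19 > Twin Wells/first 11 > Low Meadow/second 10 > Twin Wells/second 9 > Mesa Fields/first 6 > Hill Ranch/second 3 > Mesa Fields/second 2.
Fill Riverbend first block (20 at 27) ; 460 left.
Hill Ranch/first (22): +90 ; 370 left.
Riverbend second at 21: fill all 70 ; 300 left.
Low Meadow/first (19): +100 ; 200 left.
Twin Wells/first (11): +80 ; 120 left.
Fill Low Meadow second block (40 at 10) ; 80 left.
80 remain; put them into Twin Wells second at 9.
Total = 27×20 + 22×90 + 21×70 + 19×100 + 11×80 + 10×40 + 9×80 = 7890.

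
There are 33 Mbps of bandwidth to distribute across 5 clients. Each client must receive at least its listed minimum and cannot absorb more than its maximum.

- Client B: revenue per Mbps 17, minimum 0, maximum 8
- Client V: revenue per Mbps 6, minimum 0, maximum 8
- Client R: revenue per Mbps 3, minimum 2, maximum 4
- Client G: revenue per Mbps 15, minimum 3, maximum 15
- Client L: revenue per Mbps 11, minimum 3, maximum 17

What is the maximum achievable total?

455

Meeting every minimum uses 0+0+2+3+3 = 8 Mbps, leaving 25.
Highest revenue per Mbps first: Client B 17 > Client G 15 > Client L 11 > Client V 6 > Client R 3.
Give Client B 8 more to hit its cap of 8 — 17 left.
Client G: +12 to 15 (cap) — 5 left.
Client L has room for 14 more but only 5 remain, so it gets 8.
Total = 17×8 + 3×2 + 15×15 + 11×8 = 455.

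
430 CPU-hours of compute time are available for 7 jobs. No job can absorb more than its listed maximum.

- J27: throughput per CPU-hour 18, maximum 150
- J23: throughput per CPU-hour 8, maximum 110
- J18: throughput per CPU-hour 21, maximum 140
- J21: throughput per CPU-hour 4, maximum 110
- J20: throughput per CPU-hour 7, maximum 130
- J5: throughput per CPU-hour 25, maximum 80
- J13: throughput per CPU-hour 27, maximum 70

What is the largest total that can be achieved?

Highest throughput per CPU-hour first: J13 27 > J5 25 > J18 21 > J27 18 > J23 8 > J20 7 > J21 4.
Give J13 70 to hit its cap of 70 ; 360 left.
J5 takes 80 to reach its cap of 80 ; 280 left.
J18: +140 to 140 (cap) ; 140 left.
J27 has room for 150 but only 140 remain, so it gets 140.
Total = 18×140 + 21×140 + 25×80 + 27×70 = 9350.

9350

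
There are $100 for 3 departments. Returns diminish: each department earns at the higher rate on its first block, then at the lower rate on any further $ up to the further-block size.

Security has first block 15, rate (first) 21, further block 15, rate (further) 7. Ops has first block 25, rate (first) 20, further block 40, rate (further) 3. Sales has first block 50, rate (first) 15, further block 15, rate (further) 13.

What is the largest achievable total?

Order all 6 blocks by rate: Security/T1 21 > Ops/T1 20 > Sales/T1 15 > Sales/T2 13 > Security/T2 7 > Ops/T2 3.
Security T1 at 21: fill all 15 → 85 left.
Fill Ops T1 block (25 at 20) → 60 left.
Sales/T1 (15): +50 → 10 left.
10 remain; put them into Sales T2 at 13.
Total = 21×15 + 20×25 + 15×50 + 13×10 = 1695.

1695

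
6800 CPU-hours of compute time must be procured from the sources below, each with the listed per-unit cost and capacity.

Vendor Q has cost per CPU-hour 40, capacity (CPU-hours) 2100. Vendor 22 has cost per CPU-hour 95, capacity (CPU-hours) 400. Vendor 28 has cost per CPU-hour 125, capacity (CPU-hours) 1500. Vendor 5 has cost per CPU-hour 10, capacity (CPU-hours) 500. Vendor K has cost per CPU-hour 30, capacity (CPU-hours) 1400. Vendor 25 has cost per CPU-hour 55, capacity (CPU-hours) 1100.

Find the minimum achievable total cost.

392000

Fill from the cheapest source first.
Vendor 5 (10): use full 500 ; 6300 CPU-hours to go.
Vendor K (30): use full 1400 ; 4900 CPU-hours to go.
Vendor Q (40): use full 2100 ; 2800 CPU-hours to go.
Vendor 25 at 55: take all 1100 CPU-hours ; 1700 still needed.
Vendor 22 at 95: take all 400 CPU-hours ; 1300 still needed.
Vendor 28 at 125: take 1300 of its 1500 ; requirement met.
Cost = 500×10 + 1400×30 + 2100×40 + 1100×55 + 400×95 + 1300×125 = 392000.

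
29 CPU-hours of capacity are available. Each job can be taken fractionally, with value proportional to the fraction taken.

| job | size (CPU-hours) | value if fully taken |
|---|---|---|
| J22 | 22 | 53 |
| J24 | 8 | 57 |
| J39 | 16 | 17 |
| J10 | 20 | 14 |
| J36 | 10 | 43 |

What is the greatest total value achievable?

126.5

Best value per unit of size first: J24 57/8≈7.12, J36 43/10≈4.3, J22 53/22≈2.41, J39 17/16≈1.06, J10 14/20≈0.7.
All 8 CPU-hours of J24 fit (value 57) ; 21 remain.
All 10 CPU-hours of J36 fit (value 43) ; 11 remain.
11 CPU-hours left: a 11/22 share of J22 gives 53×11/22 = 26.5.
Total value = 126.5.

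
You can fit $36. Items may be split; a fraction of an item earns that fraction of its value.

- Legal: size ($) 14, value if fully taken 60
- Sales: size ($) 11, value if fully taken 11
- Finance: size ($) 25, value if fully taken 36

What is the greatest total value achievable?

91.68

Sort by value density: Legal 60/14≈4.29, Finance 36/25≈1.44, Sales 11/11≈1.
Legal: take in full, 14 $ for value 60 ; 22 left.
22 $ left: a 22/25 share of Finance gives 36×22/25 = 31.68.
Total value = 91.68.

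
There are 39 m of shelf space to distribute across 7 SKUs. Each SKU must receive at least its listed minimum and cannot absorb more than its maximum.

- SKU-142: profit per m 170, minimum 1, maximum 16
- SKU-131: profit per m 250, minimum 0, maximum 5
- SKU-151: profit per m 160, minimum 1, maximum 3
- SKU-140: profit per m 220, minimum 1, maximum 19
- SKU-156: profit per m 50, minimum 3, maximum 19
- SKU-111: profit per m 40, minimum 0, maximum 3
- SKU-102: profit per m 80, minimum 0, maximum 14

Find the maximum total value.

Meeting every minimum uses 1+0+1+1+3+0+0 = 6 m, leaving 33.
Rank by profit per m: SKU-131 250 > SKU-140 220 > SKU-142 170 > SKU-151 160 > SKU-102 80 > SKU-156 50 > SKU-111 40.
SKU-131: +5 to 5 (cap) — 28 left.
Give SKU-140 18 more to hit its cap of 19 — 10 left.
SKU-142 has room for 15 more but only 10 remain, so it gets 11.
Total = 170×11 + 250×5 + 160×1 + 220×19 + 50×3 = 7610.

7610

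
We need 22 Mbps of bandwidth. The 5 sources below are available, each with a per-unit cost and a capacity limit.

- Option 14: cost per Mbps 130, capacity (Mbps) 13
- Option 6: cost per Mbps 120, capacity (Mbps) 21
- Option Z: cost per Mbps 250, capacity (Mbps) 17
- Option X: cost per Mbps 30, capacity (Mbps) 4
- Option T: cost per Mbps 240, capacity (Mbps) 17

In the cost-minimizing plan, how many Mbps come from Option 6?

18

Use sources in increasing cost order.
Option X at 30: take all 4 Mbps — 18 still needed.
Take 18 from Option 6 at 120 to finish.
Option 14, Option T, Option Z: unused.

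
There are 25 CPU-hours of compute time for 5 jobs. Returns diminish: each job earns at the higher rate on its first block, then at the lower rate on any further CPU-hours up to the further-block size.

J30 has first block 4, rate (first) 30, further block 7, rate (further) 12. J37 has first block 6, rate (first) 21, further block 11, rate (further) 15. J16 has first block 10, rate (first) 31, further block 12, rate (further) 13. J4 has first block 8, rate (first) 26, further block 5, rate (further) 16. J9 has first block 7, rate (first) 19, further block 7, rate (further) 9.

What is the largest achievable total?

701

Rank every tier by rate: J16/T1 31 > J30/T1 30 > J4/T1 26 > J37/T1 21 > J9/T1 19 > J4/T2 16 > J37/T2 15 > J16/T2 13 > J30/T2 12 > J9/T2 9.
J16 T1 at 31: fill all 10 → 15 left.
Fill J30 T1 block (4 at 30) → 11 left.
J4/T1 (26): +8 → 3 left.
3 remain; put them into J37 T1 at 21.
Total = 31×10 + 30×4 + 26×8 + 21×3 = 701.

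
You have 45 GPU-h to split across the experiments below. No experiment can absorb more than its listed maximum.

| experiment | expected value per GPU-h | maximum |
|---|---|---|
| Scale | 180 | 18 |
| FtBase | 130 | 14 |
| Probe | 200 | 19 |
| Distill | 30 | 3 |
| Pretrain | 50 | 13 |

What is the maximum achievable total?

Rank by expected value per GPU-h: Probe 200 > Scale 180 > FtBase 130 > Pretrain 50 > Distill 30.
Give Probe 19 to hit its cap of 19 ; 26 left.
Scale takes 18 to reach its cap of 18 ; 8 left.
FtBase has room for 14 but only 8 remain, so it gets 8.
Total = 180×18 + 130×8 + 200×19 = 8080.

8080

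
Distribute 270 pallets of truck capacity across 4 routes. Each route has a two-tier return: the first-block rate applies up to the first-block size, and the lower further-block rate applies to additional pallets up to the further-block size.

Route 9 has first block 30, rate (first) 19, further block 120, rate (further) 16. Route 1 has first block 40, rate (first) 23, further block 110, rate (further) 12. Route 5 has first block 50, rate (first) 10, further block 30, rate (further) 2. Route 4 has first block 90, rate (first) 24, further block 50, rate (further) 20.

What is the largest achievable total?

Rank every tier by rate: Route 4/first 24 > Route 1/first 23 > Route 4/second 20 > Route 9/first 19 > Route 9/second 16 > Route 1/second 12 > Route 5/first 10 > Route 5/second 2.
Route 4 first at 24: fill all 90 — 180 left.
Fill Route 1 first block (40 at 23) — 140 left.
Route 4 second at 20: fill all 50 — 90 left.
Route 9/first (19): +30 — 60 left.
Route 9 second at 16: only 60 left, fill 60.
Total = 24×90 + 23×40 + 20×50 + 19×30 + 16×60 = 5610.

5610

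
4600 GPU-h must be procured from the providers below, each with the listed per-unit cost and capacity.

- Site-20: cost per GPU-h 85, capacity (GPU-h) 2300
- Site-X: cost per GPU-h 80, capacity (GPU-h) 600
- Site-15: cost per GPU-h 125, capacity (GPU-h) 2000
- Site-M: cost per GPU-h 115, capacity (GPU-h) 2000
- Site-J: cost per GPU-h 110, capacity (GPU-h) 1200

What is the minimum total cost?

Use providers in increasing cost order.
Take 600 from Site-X at 80 → need 4000 more.
Take 2300 from Site-20 at 85 → need 1700 more.
Site-J at 110: take all 1200 GPU-h → 500 still needed.
Site-M at 115: take 500 of its 2000 → requirement met.
Site-15: unused.
Cost = 600×80 + 2300×85 + 1200×110 + 500×115 = 433000.

433000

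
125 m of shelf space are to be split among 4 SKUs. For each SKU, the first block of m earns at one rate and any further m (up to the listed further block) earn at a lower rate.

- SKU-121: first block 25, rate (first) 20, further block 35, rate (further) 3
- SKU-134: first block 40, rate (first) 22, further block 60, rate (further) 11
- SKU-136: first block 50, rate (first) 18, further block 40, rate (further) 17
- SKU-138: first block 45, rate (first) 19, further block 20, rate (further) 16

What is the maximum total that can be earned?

Rank every tier by rate: SKU-134/tier1 22 > SKU-121/tier1 20 > SKU-138/tier1 19 > SKU-136/tier1 18 > SKU-136/tier2 17 > SKU-138/tier2 16 > SKU-134/tier2 11 > SKU-121/tier2 3.
SKU-134/tier1 (22): +40 — 85 left.
Fill SKU-121 tier1 block (25 at 20) — 60 left.
Fill SKU-138 tier1 block (45 at 19) — 15 left.
SKU-136 tier1 at 18: only 15 left, fill 15.
Total = 22×40 + 20×25 + 19×45 + 18×15 = 2505.

2505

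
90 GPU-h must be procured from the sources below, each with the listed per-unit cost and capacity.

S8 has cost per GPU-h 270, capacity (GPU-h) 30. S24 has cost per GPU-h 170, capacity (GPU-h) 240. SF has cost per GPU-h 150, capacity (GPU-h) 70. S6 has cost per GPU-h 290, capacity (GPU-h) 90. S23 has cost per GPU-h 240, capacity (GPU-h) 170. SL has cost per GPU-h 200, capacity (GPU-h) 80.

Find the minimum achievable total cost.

13900

Fill from the cheapest source first.
Take 70 from SF at 150 — need 20 more.
S24 (170): take the remaining 20 — done.
SL, S23, S8, S6: unused.
Cost = 70×150 + 20×170 = 13900.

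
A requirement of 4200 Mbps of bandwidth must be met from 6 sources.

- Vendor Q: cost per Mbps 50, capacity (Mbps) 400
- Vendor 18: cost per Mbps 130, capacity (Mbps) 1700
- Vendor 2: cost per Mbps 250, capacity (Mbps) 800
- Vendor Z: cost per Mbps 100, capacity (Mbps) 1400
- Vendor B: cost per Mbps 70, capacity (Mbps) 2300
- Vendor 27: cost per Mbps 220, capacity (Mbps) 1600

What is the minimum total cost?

Fill from the cheapest source first.
Vendor Q (50): use full 400 → 3800 Mbps to go.
Vendor B (70): use full 2300 → 1500 Mbps to go.
Vendor Z (100): use full 1400 → 100 Mbps to go.
Take 100 from Vendor 18 at 130 to finish.
Vendor 27, Vendor 2: unused.
Cost = 400×50 + 2300×70 + 1400×100 + 100×130 = 334000.

334000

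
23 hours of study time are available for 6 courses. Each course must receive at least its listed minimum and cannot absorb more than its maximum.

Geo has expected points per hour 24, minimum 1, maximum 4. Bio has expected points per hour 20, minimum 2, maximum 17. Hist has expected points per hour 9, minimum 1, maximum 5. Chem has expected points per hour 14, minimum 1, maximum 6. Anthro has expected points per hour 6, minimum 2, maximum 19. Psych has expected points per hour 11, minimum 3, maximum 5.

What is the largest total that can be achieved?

Meeting every minimum uses 1+2+1+1+2+3 = 10 hours, leaving 13.
Order the courses by expected points per hour: Geo 24 > Bio 20 > Chem 14 > Psych 11 > Hist 9 > Anthro 6.
Give Geo 3 more to hit its cap of 4 → 10 left.
Only 10 left; Bio takes them to reach 12.
Total = 24×4 + 20×12 + 9×1 + 14×1 + 6×2 + 11×3 = 404.

404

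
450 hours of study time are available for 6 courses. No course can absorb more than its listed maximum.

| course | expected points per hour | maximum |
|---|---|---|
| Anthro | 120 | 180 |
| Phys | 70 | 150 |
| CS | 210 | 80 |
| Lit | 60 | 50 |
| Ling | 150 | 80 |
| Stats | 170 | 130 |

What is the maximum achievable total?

Highest expected points per hour first: CS 210 > Stats 170 > Ling 150 > Anthro 120 > Phys 70 > Lit 60.
Give CS 80 to hit its cap of 80 → 370 left.
Stats takes 130 to reach its cap of 130 → 240 left.
Ling: +80 to 80 (cap) → 160 left.
Only 160 left; Anthro takes them to reach 160.
Total = 120×160 + 210×80 + 150×80 + 170×130 = 70100.

70100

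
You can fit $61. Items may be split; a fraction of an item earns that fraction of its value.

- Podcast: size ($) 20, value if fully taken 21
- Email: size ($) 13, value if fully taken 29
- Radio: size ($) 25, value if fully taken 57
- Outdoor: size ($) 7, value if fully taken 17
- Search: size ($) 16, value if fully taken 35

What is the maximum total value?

138

Sort by value density: Outdoor 17/7≈2.43, Radio 57/25≈2.28, Email 29/13≈2.23, Search 35/16≈2.19, Podcast 21/20≈1.05.
Outdoor: take in full, 7 $ for value 17 ; 54 left.
All 25 $ of Radio fit (value 57) ; 29 remain.
Take all of Email (13 $, value 29) ; 16 $ left.
Take all of Search (16 $, value 35) ; 0 $ left.
Total value = 138.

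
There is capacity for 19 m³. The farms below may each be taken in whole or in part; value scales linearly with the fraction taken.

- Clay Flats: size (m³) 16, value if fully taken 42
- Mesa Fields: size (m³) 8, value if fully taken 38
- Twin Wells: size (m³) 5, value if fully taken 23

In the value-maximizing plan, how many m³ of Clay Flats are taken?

6

Sort by value density: Mesa Fields 38/8≈4.75, Twin Wells 23/5≈4.6, Clay Flats 42/16≈2.62.
All 8 m³ of Mesa Fields fit (value 38) → 11 remain.
All 5 m³ of Twin Wells fit (value 23) → 6 remain.
Only 6 m³ remain; take 6/16 of Clay Flats for value 42×6/16 = 15.75.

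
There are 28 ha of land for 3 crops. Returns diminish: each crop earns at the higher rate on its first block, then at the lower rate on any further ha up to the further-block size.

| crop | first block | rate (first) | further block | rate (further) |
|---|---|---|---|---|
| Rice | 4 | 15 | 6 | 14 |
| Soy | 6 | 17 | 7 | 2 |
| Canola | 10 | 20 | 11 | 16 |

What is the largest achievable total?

Treat each block as its own option and order by rate: Canola/tier1 20 > Soy/tier1 17 > Canola/tier2 16 > Rice/tier1 15 > Rice/tier2 14 > Soy/tier2 2.
Fill Canola tier1 block (10 at 20) → 18 left.
Fill Soy tier1 block (6 at 17) → 12 left.
Fill Canola tier2 block (11 at 16) → 1 left.
Rice/tier1: +1 of 4 at 15; pool empty.
Total = 20×10 + 17×6 + 16×11 + 15×1 = 493.

493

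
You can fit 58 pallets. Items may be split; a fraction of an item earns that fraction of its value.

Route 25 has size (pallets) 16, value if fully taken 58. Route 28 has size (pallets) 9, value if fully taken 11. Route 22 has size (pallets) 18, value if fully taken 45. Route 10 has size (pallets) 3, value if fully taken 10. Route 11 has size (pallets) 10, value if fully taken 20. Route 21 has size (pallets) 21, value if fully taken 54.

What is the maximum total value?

167

Best value per unit of size first: Route 25 58/16≈3.62, Route 10 10/3≈3.33, Route 21 54/21≈2.57, Route 22 45/18≈2.5, Route 11 20/10≈2, Route 28 11/9≈1.22.
Route 25: take in full, 16 pallets for value 58 — 42 left.
Route 10: take in full, 3 pallets for value 10 — 39 left.
Route 21: take in full, 21 pallets for value 54 — 18 left.
Take all of Route 22 (18 pallets, value 45) — 0 pallets left.
Total value = 167.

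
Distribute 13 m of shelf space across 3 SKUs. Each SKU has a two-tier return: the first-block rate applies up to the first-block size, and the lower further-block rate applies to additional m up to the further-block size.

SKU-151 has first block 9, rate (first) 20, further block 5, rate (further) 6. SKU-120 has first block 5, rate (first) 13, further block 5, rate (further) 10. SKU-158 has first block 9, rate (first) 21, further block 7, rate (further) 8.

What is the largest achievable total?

Rank every tier by rate: SKU-158/T1 21 > SKU-151/T1 20 > SKU-120/T1 13 > SKU-120/T2 10 > SKU-158/T2 8 > SKU-151/T2 6.
SKU-158/T1 (21): +9 ; 4 left.
4 remain; put them into SKU-151 T1 at 20.
Total = 21×9 + 20×4 = 269.

269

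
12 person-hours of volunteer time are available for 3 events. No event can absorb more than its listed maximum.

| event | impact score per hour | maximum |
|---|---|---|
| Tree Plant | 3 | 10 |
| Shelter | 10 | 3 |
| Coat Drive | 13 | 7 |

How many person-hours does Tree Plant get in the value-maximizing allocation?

Order the events by impact score per hour: Coat Drive 13 > Shelter 10 > Tree Plant 3.
Coat Drive takes 7 to reach its cap of 7 ; 5 left.
Give Shelter 3 to hit its cap of 3 ; 2 left.
Tree Plant has room for 10 but only 2 remain, so it gets 2.

2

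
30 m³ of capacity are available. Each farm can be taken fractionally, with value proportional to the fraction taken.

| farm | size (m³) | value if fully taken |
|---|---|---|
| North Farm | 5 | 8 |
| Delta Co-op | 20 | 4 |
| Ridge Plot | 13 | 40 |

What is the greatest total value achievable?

50.4

Sort by value density: Ridge Plot 40/13≈3.08, North Farm 8/5≈1.6, Delta Co-op 4/20≈0.2.
Take all of Ridge Plot (13 m³, value 40) — 17 m³ left.
All 5 m³ of North Farm fit (value 8) — 12 remain.
Only 12 m³ remain; take 12/20 of Delta Co-op for value 4×12/20 = 2.4.
Total value = 50.4.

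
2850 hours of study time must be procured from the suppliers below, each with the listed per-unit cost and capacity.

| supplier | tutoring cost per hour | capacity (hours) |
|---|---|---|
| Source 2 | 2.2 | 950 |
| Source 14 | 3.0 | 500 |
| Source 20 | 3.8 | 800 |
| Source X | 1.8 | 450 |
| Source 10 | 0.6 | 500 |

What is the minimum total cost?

6410

Cheapest first:
Source 10 at 0.6: take all 500 hours → 2350 still needed.
Source X (1.8): use full 450 → 1900 hours to go.
Take 950 from Source 2 at 2.2 → need 950 more.
Take 500 from Source 14 at 3.0 → need 450 more.
Take 450 from Source 20 at 3.8 to finish.
Cost = 500×0.6 + 450×1.8 + 950×2.2 + 500×3.0 + 450×3.8 = 6410.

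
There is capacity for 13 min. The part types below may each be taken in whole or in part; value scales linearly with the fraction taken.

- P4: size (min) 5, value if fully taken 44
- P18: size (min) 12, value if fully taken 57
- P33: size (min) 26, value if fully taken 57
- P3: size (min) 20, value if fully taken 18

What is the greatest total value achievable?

Sort by value density: P4 44/5≈8.8, P18 57/12≈4.75, P33 57/26≈2.19, P3 18/20≈0.9.
All 5 min of P4 fit (value 44) → 8 remain.
8 min left: a 8/12 share of P18 gives 57×8/12 = 38.
Total value = 82.

82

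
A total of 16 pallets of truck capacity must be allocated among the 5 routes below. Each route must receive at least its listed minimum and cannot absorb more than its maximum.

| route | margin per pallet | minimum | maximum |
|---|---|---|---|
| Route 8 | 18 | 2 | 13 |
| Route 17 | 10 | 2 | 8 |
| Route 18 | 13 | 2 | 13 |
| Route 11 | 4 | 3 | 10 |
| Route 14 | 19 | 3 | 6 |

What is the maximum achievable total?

Meeting every minimum uses 2+2+2+3+3 = 12 pallets, leaving 4.
Rank by margin per pallet: Route 14 19 > Route 8 18 > Route 18 13 > Route 17 10 > Route 11 4.
Give Route 14 3 more to hit its cap of 6 → 1 left.
Route 8: +1 (room for 11) → 3. Pool exhausted.
Total = 18×3 + 10×2 + 13×2 + 4×3 + 19×6 = 226.

226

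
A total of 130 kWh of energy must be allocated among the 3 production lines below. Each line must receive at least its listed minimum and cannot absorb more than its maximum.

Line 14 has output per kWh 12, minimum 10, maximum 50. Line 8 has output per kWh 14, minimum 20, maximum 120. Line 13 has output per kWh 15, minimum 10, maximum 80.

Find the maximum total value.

1880

Meeting every minimum uses 10+20+10 = 40 kWh, leaving 90.
Highest output per kWh first: Line 13 15 > Line 8 14 > Line 14 12.
Give Line 13 70 more to hit its cap of 80 — 20 left.
Only 20 left; Line 8 takes them to reach 40.
Total = 12×10 + 14×40 + 15×80 = 1880.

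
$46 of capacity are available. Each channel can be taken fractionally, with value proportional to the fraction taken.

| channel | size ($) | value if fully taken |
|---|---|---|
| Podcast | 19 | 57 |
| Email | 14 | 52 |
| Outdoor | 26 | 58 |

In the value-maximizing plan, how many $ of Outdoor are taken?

Rank by value-to-size ratio: Email 52/14≈3.71, Podcast 57/19≈3, Outdoor 58/26≈2.23.
Take all of Email (14 $, value 52) → 32 $ left.
All 19 $ of Podcast fit (value 57) → 13 remain.
Fill the last 13 $ with part of Outdoor: 13/26 of it earns 29.

13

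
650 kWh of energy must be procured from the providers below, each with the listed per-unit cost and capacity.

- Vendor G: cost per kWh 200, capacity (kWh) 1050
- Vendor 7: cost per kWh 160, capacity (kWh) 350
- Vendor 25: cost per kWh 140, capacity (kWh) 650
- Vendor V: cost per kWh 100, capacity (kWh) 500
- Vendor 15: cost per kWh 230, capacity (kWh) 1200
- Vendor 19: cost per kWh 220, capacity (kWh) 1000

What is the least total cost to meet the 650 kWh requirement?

Use providers in increasing cost order.
Vendor V (100): use full 500 ; 150 kWh to go.
Vendor 25 (140): take the remaining 150 ; done.
Vendor 7, Vendor G, Vendor 19, Vendor 15: unused.
Cost = 500×100 + 150×140 = 71000.

71000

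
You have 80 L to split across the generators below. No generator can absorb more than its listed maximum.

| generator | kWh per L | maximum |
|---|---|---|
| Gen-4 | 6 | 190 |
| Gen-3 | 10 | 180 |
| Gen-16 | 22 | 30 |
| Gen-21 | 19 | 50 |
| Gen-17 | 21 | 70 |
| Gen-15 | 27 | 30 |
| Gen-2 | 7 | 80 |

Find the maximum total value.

1890

Order the generators by kWh per L: Gen-15 27 > Gen-16 22 > Gen-17 21 > Gen-21 19 > Gen-3 10 > Gen-2 7 > Gen-4 6.
Gen-15 takes 30 to reach its cap of 30 — 50 left.
Gen-16: +30 to 30 (cap) — 20 left.
Gen-17 has room for 70 but only 20 remain, so it gets 20.
Total = 22×30 + 21×20 + 27×30 = 1890.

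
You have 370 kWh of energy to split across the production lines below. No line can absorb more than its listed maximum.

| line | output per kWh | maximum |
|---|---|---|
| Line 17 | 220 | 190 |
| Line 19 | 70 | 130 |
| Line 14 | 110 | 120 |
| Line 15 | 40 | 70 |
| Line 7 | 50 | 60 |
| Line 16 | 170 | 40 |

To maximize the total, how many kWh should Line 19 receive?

Rank by output per kWh: Line 17 220 > Line 16 170 > Line 14 110 > Line 19 70 > Line 7 50 > Line 15 40.
Give Line 17 190 to hit its cap of 190 ; 180 left.
Give Line 16 40 to hit its cap of 40 ; 140 left.
Give Line 14 120 to hit its cap of 120 ; 20 left.
Line 19 has room for 130 but only 20 remain, so it gets 20.

20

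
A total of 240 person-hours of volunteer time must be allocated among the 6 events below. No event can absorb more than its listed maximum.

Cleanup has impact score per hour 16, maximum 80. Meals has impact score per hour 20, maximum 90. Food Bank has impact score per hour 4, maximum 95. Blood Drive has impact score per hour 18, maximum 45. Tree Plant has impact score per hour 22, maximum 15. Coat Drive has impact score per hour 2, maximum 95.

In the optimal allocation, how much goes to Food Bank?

10

Highest impact score per hour first: Tree Plant 22 > Meals 20 > Blood Drive 18 > Cleanup 16 > Food Bank 4 > Coat Drive 2.
Tree Plant takes 15 to reach its cap of 15 — 225 left.
Meals takes 90 to reach its cap of 90 — 135 left.
Give Blood Drive 45 to hit its cap of 45 — 90 left.
Give Cleanup 80 to hit its cap of 80 — 10 left.
Only 10 left; Food Bank takes them to reach 10.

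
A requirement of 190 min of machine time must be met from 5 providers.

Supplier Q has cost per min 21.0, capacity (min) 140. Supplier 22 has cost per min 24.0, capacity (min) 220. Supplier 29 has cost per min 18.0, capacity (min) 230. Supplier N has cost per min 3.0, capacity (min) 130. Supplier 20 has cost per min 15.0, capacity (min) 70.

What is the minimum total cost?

1290

Fill from the cheapest provider first.
Supplier N (3.0): use full 130 ; 60 min to go.
Supplier 20 (15.0): take the remaining 60 ; done.
Supplier 29, Supplier Q, Supplier 22: unused.
Cost = 130×3.0 + 60×15.0 = 1290.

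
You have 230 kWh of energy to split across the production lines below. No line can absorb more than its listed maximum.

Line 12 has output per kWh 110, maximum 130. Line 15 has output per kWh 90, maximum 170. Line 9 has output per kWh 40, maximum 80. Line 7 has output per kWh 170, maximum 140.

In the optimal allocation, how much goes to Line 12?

90

Order the production lines by output per kWh: Line 7 170 > Line 12 110 > Line 15 90 > Line 9 40.
Line 7 takes 140 to reach its cap of 140 → 90 left.
Line 12 has room for 130 but only 90 remain, so it gets 90.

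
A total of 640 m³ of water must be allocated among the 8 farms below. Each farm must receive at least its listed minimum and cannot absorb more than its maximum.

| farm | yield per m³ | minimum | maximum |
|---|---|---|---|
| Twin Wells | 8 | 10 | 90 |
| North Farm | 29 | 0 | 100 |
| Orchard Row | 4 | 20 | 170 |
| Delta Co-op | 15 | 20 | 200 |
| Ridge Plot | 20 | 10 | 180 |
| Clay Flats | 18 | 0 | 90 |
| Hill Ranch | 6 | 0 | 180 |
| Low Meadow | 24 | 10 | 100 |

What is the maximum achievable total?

12780

Meeting every minimum uses 10+0+20+20+10+0+0+10 = 70 m³, leaving 570.
Order the farms by yield per m³: North Farm 29 > Low Meadow 24 > Ridge Plot 20 > Clay Flats 18 > Delta Co-op 15 > Twin Wells 8 > Hill Ranch 6 > Orchard Row 4.
North Farm: +100 to 100 (cap) — 470 left.
Low Meadow takes 90 more to reach its cap of 100 — 380 left.
Give Ridge Plot 170 more to hit its cap of 180 — 210 left.
Clay Flats: +90 to 90 (cap) — 120 left.
Delta Co-op has room for 180 more but only 120 remain, so it gets 140.
Total = 8×10 + 29×100 + 4×20 + 15×140 + 20×180 + 18×90 + 24×100 = 12780.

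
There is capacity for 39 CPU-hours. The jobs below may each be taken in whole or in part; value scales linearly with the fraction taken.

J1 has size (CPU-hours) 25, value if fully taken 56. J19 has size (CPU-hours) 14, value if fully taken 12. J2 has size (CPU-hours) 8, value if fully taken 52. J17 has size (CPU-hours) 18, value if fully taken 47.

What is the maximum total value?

128.12

Sort by value density: J2 52/8≈6.5, J17 47/18≈2.61, J1 56/25≈2.24, J19 12/14≈0.857.
J2: take in full, 8 CPU-hours for value 52 → 31 left.
All 18 CPU-hours of J17 fit (value 47) → 13 remain.
Only 13 CPU-hours remain; take 13/25 of J1 for value 56×13/25 = 29.12.
Total value = 128.12.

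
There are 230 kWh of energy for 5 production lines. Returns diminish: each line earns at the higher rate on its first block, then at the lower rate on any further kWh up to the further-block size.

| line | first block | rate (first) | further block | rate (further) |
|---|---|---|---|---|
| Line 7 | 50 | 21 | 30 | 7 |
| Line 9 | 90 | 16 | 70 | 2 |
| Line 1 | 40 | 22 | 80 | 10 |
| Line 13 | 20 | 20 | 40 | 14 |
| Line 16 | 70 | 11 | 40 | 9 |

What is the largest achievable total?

Rank every tier by rate: Line 1/T1 22 > Line 7/T1 21 > Line 13/T1 20 > Line 9/T1 16 > Line 13/T2 14 > Line 16/T1 11 > Line 1/T2 10 > Line 16/T2 9 > Line 7/T2 7 > Line 9/T2 2.
Line 1 T1 at 22: fill all 40 — 190 left.
Line 7/T1 (21): +50 — 140 left.
Line 13 T1 at 20: fill all 20 — 120 left.
Fill Line 9 T1 block (90 at 16) — 30 left.
30 remain; put them into Line 13 T2 at 14.
Total = 22×40 + 21×50 + 20×20 + 16×90 + 14×30 = 4190.

4190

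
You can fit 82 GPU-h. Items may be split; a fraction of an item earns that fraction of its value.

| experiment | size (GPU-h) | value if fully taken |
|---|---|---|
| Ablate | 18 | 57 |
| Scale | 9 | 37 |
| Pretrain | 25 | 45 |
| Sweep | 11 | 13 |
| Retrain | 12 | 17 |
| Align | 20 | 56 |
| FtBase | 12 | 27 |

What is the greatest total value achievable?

218.4

Rank by value-to-size ratio: Scale 37/9≈4.11, Ablate 57/18≈3.17, Align 56/20≈2.8, FtBase 27/12≈2.25, Pretrain 45/25≈1.8, Retrain 17/12≈1.42, Sweep 13/11≈1.18.
Take all of Scale (9 GPU-h, value 37) → 73 GPU-h left.
Ablate: take in full, 18 GPU-h for value 57 → 55 left.
Align: take in full, 20 GPU-h for value 56 → 35 left.
Take all of FtBase (12 GPU-h, value 27) → 23 GPU-h left.
Fill the last 23 GPU-h with part of Pretrain: 23/25 of it earns 41.4.
Total value = 218.4.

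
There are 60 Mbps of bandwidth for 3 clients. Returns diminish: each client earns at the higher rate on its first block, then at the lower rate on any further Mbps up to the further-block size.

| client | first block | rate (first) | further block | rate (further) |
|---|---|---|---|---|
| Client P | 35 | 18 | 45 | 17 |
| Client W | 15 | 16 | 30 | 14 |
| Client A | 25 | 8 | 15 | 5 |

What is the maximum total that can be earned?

Order all 6 blocks by rate: Client P/T1 18 > Client P/T2 17 > Client W/T1 16 > Client W/T2 14 > Client A/T1 8 > Client A/T2 5.
Client P/T1 (18): +35 → 25 left.
25 remain; put them into Client P T2 at 17.
Total = 18×35 + 17×25 = 1055.

1055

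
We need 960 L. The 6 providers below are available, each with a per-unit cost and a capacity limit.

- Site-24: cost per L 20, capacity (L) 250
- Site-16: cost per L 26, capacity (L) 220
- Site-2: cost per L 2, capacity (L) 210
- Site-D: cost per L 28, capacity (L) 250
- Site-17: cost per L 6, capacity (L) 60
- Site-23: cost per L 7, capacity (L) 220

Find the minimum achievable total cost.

13040

Cheapest first:
Take 210 from Site-2 at 2 → need 750 more.
Site-17 at 6: take all 60 L → 690 still needed.
Site-23 (7): use full 220 → 470 L to go.
Take 250 from Site-24 at 20 → need 220 more.
Site-16 (26): use full 220 → 0 L to go.
Site-D: unused.
Cost = 210×2 + 60×6 + 220×7 + 250×20 + 220×26 = 13040.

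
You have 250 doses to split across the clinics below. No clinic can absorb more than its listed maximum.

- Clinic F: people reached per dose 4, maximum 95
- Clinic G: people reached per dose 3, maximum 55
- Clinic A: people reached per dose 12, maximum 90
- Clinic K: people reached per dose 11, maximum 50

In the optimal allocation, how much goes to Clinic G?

15

Rank by people reached per dose: Clinic A 12 > Clinic K 11 > Clinic F 4 > Clinic G 3.
Clinic A takes 90 to reach its cap of 90 → 160 left.
Clinic K takes 50 to reach its cap of 50 → 110 left.
Clinic F: +95 to 95 (cap) → 15 left.
Clinic G: +15 (room for 55) → 15. Pool exhausted.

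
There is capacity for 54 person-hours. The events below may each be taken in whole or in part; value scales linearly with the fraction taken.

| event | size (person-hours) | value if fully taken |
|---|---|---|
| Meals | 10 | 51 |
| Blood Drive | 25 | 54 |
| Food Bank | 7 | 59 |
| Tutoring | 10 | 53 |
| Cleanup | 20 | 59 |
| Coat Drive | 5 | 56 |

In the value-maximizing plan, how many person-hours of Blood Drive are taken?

Best value per unit of size first: Coat Drive 56/5≈11.2, Food Bank 59/7≈8.43, Tutoring 53/10≈5.3, Meals 51/10≈5.1, Cleanup 59/20≈2.95, Blood Drive 54/25≈2.16.
Coat Drive: take in full, 5 person-hours for value 56 → 49 left.
All 7 person-hours of Food Bank fit (value 59) → 42 remain.
Take all of Tutoring (10 person-hours, value 53) → 32 person-hours left.
Take all of Meals (10 person-hours, value 51) → 22 person-hours left.
Take all of Cleanup (20 person-hours, value 59) → 2 person-hours left.
2 person-hours left: a 2/25 share of Blood Drive gives 54×2/25 = 4.32.

2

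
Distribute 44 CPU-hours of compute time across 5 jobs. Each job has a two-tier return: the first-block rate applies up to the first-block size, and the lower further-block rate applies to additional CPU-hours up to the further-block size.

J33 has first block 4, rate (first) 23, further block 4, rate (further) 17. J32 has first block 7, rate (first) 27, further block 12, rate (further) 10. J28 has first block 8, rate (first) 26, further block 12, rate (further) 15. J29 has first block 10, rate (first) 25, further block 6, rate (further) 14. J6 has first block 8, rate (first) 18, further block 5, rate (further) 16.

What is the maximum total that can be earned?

Treat each block as its own option and order by rate: J32/tier1 27 > J28/tier1 26 > J29/tier1 25 > J33/tier1 23 > J6/tier1 18 > J33/tier2 17 > J6/tier2 16 > J28/tier2 15 > J29/tier2 14 > J32/tier2 10.
Fill J32 tier1 block (7 at 27) — 37 left.
J28 tier1 at 26: fill all 8 — 29 left.
J29/tier1 (25): +10 — 19 left.
Fill J33 tier1 block (4 at 23) — 15 left.
J6/tier1 (18): +8 — 7 left.
J33 tier2 at 17: fill all 4 — 3 left.
3 remain; put them into J6 tier2 at 16.
Total = 27×7 + 26×8 + 25×10 + 23×4 + 18×8 + 17×4 + 16×3 = 999.

999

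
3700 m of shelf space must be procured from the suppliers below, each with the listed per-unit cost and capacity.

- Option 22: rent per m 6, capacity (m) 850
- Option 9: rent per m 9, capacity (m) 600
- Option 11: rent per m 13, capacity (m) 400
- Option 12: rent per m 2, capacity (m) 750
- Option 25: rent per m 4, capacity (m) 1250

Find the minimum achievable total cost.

20250

Fill from the cheapest supplier first.
Option 12 at 2: take all 750 m ; 2950 still needed.
Take 1250 from Option 25 at 4 ; need 1700 more.
Take 850 from Option 22 at 6 ; need 850 more.
Take 600 from Option 9 at 9 ; need 250 more.
Take 250 from Option 11 at 13 to finish.
Cost = 750×2 + 1250×4 + 850×6 + 600×9 + 250×13 = 20250.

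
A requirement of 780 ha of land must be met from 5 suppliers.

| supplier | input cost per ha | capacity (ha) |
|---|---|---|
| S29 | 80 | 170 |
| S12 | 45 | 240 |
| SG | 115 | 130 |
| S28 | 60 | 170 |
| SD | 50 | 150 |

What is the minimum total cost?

Fill from the cheapest supplier first.
S12 (45): use full 240 ; 540 ha to go.
Take 150 from SD at 50 ; need 390 more.
Take 170 from S28 at 60 ; need 220 more.
S29 at 80: take all 170 ha ; 50 still needed.
SG at 115: take 50 of its 130 ; requirement met.
Cost = 240×45 + 150×50 + 170×60 + 170×80 + 50×115 = 47850.

47850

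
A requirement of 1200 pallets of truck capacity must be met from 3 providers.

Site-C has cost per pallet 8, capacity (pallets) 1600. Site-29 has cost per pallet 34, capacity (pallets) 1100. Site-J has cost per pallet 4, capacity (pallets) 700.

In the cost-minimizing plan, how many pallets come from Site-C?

Cheapest first:
Take 700 from Site-J at 4 → need 500 more.
Site-C at 8: take 500 of its 1600 → requirement met.
Site-29: unused.

500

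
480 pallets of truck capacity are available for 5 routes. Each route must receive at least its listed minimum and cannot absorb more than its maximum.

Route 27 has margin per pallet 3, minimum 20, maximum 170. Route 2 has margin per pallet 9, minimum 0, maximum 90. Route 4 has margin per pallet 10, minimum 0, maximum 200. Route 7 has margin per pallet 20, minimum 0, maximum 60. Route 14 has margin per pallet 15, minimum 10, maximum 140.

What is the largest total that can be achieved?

Meeting every minimum uses 20+0+0+0+10 = 30 pallets, leaving 450.
Highest margin per pallet first: Route 7 20 > Route 14 15 > Route 4 10 > Route 2 9 > Route 27 3.
Route 7 takes 60 more to reach its cap of 60 — 390 left.
Route 14: +130 to 140 (cap) — 260 left.
Give Route 4 200 more to hit its cap of 200 — 60 left.
Route 2 has room for 90 more but only 60 remain, so it gets 60.
Total = 3×20 + 9×60 + 10×200 + 20×60 + 15×140 = 5900.

5900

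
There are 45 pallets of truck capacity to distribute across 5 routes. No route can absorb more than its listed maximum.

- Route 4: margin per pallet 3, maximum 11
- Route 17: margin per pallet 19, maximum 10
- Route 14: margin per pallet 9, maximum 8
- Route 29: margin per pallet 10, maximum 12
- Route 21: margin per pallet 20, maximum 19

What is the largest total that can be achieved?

Rank by margin per pallet: Route 21 20 > Route 17 19 > Route 29 10 > Route 14 9 > Route 4 3.
Route 21 takes 19 to reach its cap of 19 → 26 left.
Give Route 17 10 to hit its cap of 10 → 16 left.
Give Route 29 12 to hit its cap of 12 → 4 left.
Route 14 has room for 8 but only 4 remain, so it gets 4.
Total = 19×10 + 9×4 + 10×12 + 20×19 = 726.

726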